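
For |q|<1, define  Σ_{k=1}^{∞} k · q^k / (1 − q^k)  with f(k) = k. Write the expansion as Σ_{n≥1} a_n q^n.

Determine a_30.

a_30 = 72

[q^30] f(30)=30,f(15)=15,f(10)=10,f(6)=6,f(5)=5,f(3)=3,f(2)=2,f(1)=1 ⇒ 72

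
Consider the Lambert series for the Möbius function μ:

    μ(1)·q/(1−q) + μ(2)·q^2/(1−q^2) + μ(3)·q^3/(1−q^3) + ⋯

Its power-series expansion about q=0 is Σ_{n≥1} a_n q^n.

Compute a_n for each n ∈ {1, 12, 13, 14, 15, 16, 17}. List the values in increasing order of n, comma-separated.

1, 0, 0, 0, 0, 0, 0

[q^1] μ(1)=1 ⇒ 1
d|12:{12,6,4,3,2,1}  Σμ=0+1+0+(-1)+(-1)+1=0
n=13: 1·13 13·1  μ→[1+(-1)]=0
d|14:{14,7,2,1}  Σμ=1+(-1)+(-1)+1=0
d|15:{1,3,5,15}  Σμ=1+(-1)+(-1)+1=0
n=16: 16·1 8·2 4·4 2·8 1·16  μ→[0+0+0+(-1)+1]=0
q^17  k|17↦μ(k): 1:1 17:-1  a_17=0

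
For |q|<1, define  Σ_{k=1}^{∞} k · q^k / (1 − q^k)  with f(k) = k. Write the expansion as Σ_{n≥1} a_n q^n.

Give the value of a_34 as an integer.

q^34  k|34↦f(k): 34:34 17:17 2:2 1:1  a_34=54

a_34 = 54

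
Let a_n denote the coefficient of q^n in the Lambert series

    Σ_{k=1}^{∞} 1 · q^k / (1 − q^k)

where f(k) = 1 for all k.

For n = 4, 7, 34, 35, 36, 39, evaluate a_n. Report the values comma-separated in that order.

d|4:{4,2,1}  Σf=1+1+1=3
n=7: 1·7 7·1  f→[1+1]=2
d|34:{34,17,2,1}  Σf=1+1+1+1=4
q^35  k|35↦f(k): 1:1 5:1 7:1 35:1  a_35=4
n=36: 1·36 2·18 3·12 4·9 6·6 9·4 12·3 18·2 36·1  f→[1+1+1+1+1+1+1+1+1]=9
n=39: 1·39 3·13 13·3 39·1  f→[1+1+1+1]=4

3, 2, 4, 4, 9, 4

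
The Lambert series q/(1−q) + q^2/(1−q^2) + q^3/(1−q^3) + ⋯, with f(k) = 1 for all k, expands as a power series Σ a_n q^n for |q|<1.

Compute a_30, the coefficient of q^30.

a_30 = 8

q^30  k|30↦f(k): 30:1 15:1 10:1 6:1 5:1 3:1 2:1 1:1  a_30=8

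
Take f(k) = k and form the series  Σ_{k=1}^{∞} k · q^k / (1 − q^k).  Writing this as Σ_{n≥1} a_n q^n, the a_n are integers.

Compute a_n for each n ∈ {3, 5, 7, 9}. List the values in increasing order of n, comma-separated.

4, 6, 8, 13

[q^3] f(3)=3,f(1)=1 ⇒ 4
d|5:{1,5}  Σf=1+5=6
d|7:{1,7}  Σf=1+7=8
q^9  k|9↦f(k): 9:9 3:3 1:1  a_9=13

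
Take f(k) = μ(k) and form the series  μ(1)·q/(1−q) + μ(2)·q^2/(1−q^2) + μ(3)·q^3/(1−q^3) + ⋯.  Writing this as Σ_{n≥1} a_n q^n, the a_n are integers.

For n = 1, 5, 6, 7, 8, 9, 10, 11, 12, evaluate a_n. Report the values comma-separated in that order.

1, 0, 0, 0, 0, 0, 0, 0, 0

q^1  k|1↦μ(k): 1:1  a_1=1
[q^5] μ(5)=-1,μ(1)=1 ⇒ 0
d|6:{6,3,2,1}  Σμ=1+(-1)+(-1)+1=0
q^7  k|7↦μ(k): 1:1 7:-1  a_7=0
n=8: 8·1 4·2 2·4 1·8  μ→[0+0+(-1)+1]=0
n=9: 1·9 3·3 9·1  μ→[1+(-1)+0]=0
d|10:{1,2,5,10}  Σμ=1+(-1)+(-1)+1=0
q^11  k|11↦μ(k): 1:1 11:-1  a_11=0
[q^12] μ(1)=1,μ(2)=-1,μ(3)=-1,μ(4)=0,μ(6)=1,μ(12)=0 ⇒ 0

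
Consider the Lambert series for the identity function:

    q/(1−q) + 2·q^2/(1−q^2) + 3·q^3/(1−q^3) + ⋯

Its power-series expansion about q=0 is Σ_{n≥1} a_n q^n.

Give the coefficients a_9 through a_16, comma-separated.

q^9  k|9↦f(k): 1:1 3:3 9:9  a_9=13
[q^10] f(1)=1,f(2)=2,f(5)=5,f(10)=10 ⇒ 18
q^11  k|11↦f(k): 1:1 11:11  a_11=12
[q^12] f(1)=1,f(2)=2,f(3)=3,f(4)=4,f(6)=6,f(12)=12 ⇒ 28
q^13  k|13↦f(k): 13:13 1:1  a_13=14
d|14:{1,2,7,14}  Σf=1+2+7+14=24
d|15:{15,5,3,1}  Σf=15+5+3+1=24
d|16:{16,8,4,2,1}  Σf=16+8+4+2+1=31

13, 18, 12, 28, 14, 24, 24, 31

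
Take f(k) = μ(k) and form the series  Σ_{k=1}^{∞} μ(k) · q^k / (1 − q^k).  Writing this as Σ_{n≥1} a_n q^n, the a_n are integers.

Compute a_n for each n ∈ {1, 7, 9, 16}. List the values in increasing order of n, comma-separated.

1, 0, 0, 0

[q^1] μ(1)=1 ⇒ 1
n=7: 7·1 1·7  μ→[(-1)+1]=0
q^9  k|9↦μ(k): 9:0 3:-1 1:1  a_9=0
[q^16] μ(1)=1,μ(2)=-1,μ(4)=0,μ(8)=0,μ(16)=0 ⇒ 0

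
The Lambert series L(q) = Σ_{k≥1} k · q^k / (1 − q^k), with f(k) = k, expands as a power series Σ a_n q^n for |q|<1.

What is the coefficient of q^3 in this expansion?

a_3 = 4

q^3  k|3↦f(k): 3:3 1:1  a_3=4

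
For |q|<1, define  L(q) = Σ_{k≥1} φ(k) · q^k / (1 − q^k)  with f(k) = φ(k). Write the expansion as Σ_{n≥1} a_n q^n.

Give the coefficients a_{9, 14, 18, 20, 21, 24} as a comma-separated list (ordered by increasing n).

n=9: 1·9 3·3 9·1  φ→[1+2+6]=9
n=14: 14·1 7·2 2·7 1·14  φ→[6+6+1+1]=14
n=18: 1·18 2·9 3·6 6·3 9·2 18·1  φ→[1+1+2+2+6+6]=18
n=20: 1·20 2·10 4·5 5·4 10·2 20·1  φ→[1+1+2+4+4+8]=20
d|21:{1,3,7,21}  Σφ=1+2+6+12=21
[q^24] φ(1)=1,φ(2)=1,φ(3)=2,φ(4)=2,φ(6)=2,φ(8)=4,φ(12)=4,φ(24)=8 ⇒ 24

9, 14, 18, 20, 21, 24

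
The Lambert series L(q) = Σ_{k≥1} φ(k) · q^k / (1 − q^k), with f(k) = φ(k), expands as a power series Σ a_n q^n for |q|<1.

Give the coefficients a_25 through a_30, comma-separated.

q^25  k|25↦φ(k): 1:1 5:4 25:20  a_25=25
d|26:{26,13,2,1}  Σφ=12+12+1+1=26
[q^27] φ(1)=1,φ(3)=2,φ(9)=6,φ(27)=18 ⇒ 27
q^28  k|28↦φ(k): 28:12 14:6 7:6 4:2 2:1 1:1  a_28=28
[q^29] φ(29)=28,φ(1)=1 ⇒ 29
q^30  k|30↦φ(k): 30:8 15:8 10:4 6:2 5:4 3:2 2:1 1:1  a_30=30

25, 26, 27, 28, 29, 30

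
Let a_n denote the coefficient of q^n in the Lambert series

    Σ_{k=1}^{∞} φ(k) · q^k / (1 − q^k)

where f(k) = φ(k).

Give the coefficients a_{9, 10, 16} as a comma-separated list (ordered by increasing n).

[q^9] φ(1)=1,φ(3)=2,φ(9)=6 ⇒ 9
q^10  k|10↦φ(k): 1:1 2:1 5:4 10:4  a_10=10
n=16: 16·1 8·2 4·4 2·8 1·16  φ→[8+4+2+1+1]=16

9, 10, 16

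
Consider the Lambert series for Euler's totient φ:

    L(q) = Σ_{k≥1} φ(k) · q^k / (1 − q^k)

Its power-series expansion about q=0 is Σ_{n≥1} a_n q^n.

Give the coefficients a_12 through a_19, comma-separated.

d|12:{12,6,4,3,2,1}  Σφ=4+2+2+2+1+1=12
n=13: 13·1 1·13  φ→[12+1]=13
q^14  k|14↦φ(k): 1:1 2:1 7:6 14:6  a_14=14
d|15:{1,3,5,15}  Σφ=1+2+4+8=15
d|16:{16,8,4,2,1}  Σφ=8+4+2+1+1=16
q^17  k|17↦φ(k): 17:16 1:1  a_17=17
[q^18] φ(1)=1,φ(2)=1,φ(3)=2,φ(6)=2,φ(9)=6,φ(18)=6 ⇒ 18
[q^19] φ(19)=18,φ(1)=1 ⇒ 19

12, 13, 14, 15, 16, 17, 18, 19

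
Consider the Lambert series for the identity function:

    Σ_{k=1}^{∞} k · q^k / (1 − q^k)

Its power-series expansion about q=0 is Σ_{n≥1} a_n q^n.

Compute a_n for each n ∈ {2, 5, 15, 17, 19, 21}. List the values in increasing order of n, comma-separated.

[q^2] f(2)=2,f(1)=1 ⇒ 3
d|5:{1,5}  Σf=1+5=6
q^15  k|15↦f(k): 1:1 3:3 5:5 15:15  a_15=24
[q^17] f(1)=1,f(17)=17 ⇒ 18
q^19  k|19↦f(k): 1:1 19:19  a_19=20
d|21:{1,3,7,21}  Σf=1+3+7+21=32

3, 6, 24, 18, 20, 32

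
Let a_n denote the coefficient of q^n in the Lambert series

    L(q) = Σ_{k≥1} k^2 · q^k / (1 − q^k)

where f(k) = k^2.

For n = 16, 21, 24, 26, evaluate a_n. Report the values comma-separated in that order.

n=16: 16·1 8·2 4·4 2·8 1·16  f→[256+64+16+4+1]=341
n=21: 1·21 3·7 7·3 21·1  f→[1+9+49+441]=500
[q^24] f(1)=1,f(2)=4,f(3)=9,f(4)=16,f(6)=36,f(8)=64,f(12)=144,f(24)=576 ⇒ 850
n=26: 26·1 13·2 2·13 1·26  f→[676+169+4+1]=850

341, 500, 850, 850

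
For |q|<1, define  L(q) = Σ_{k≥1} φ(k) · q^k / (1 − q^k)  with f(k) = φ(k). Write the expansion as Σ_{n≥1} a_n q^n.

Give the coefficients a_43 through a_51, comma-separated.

q^43  k|43↦φ(k): 43:42 1:1  a_43=43
n=44: 44·1 22·2 11·4 4·11 2·22 1·44  φ→[20+10+10+2+1+1]=44
n=45: 45·1 15·3 9·5 5·9 3·15 1·45  φ→[24+8+6+4+2+1]=45
q^46  k|46↦φ(k): 46:22 23:22 2:1 1:1  a_46=46
n=47: 47·1 1·47  φ→[46+1]=47
n=48: 48·1 24·2 16·3 12·4 8·6 6·8 4·12 3·16 2·24 1·48  φ→[16+8+8+4+4+2+2+2+1+1]=48
n=49: 49·1 7·7 1·49  φ→[42+6+1]=49
[q^50] φ(1)=1,φ(2)=1,φ(5)=4,φ(10)=4,φ(25)=20,φ(50)=20 ⇒ 50
[q^51] φ(51)=32,φ(17)=16,φ(3)=2,φ(1)=1 ⇒ 51

43, 44, 45, 46, 47, 48, 49, 50, 51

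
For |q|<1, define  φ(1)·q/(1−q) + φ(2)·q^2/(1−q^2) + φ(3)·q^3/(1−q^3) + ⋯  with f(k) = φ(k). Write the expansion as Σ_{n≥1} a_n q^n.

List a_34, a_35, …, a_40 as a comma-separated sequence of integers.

n=34: 34·1 17·2 2·17 1·34  φ→[16+16+1+1]=34
n=35: 35·1 7·5 5·7 1·35  φ→[24+6+4+1]=35
n=36: 36·1 18·2 12·3 9·4 6·6 4·9 3·12 2·18 1·36  φ→[12+6+4+6+2+2+2+1+1]=36
[q^37] φ(37)=36,φ(1)=1 ⇒ 37
d|38:{1,2,19,38}  Σφ=1+1+18+18=38
n=39: 1·39 3·13 13·3 39·1  φ→[1+2+12+24]=39
[q^40] φ(1)=1,φ(2)=1,φ(4)=2,φ(5)=4,φ(8)=4,φ(10)=4,φ(20)=8,φ(40)=16 ⇒ 40

34, 35, 36, 37, 38, 39, 40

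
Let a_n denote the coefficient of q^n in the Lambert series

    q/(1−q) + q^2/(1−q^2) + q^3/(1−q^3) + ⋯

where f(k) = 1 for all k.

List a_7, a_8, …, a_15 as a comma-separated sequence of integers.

[q^7] f(1)=1,f(7)=1 ⇒ 2
n=8: 8·1 4·2 2·4 1·8  f→[1+1+1+1]=4
q^9  k|9↦f(k): 9:1 3:1 1:1  a_9=3
d|10:{1,2,5,10}  Σf=1+1+1+1=4
n=11: 1·11 11·1  f→[1+1]=2
q^12  k|12↦f(k): 12:1 6:1 4:1 3:1 2:1 1:1  a_12=6
[q^13] f(1)=1,f(13)=1 ⇒ 2
d|14:{14,7,2,1}  Σf=1+1+1+1=4
q^15  k|15↦f(k): 1:1 3:1 5:1 15:1  a_15=4

2, 4, 3, 4, 2, 6, 2, 4, 4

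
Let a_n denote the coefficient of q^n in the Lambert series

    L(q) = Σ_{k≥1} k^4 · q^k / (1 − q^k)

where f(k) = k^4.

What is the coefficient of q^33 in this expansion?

d|33:{33,11,3,1}  Σf=1185921+14641+81+1=1200644

a_33 = 1200644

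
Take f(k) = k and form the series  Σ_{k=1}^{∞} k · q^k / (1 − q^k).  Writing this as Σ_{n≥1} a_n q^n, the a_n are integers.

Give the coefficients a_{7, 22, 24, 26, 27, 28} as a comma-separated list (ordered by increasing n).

[q^7] f(7)=7,f(1)=1 ⇒ 8
d|22:{1,2,11,22}  Σf=1+2+11+22=36
[q^24] f(1)=1,f(2)=2,f(3)=3,f(4)=4,f(6)=6,f(8)=8,f(12)=12,f(24)=24 ⇒ 60
[q^26] f(1)=1,f(2)=2,f(13)=13,f(26)=26 ⇒ 42
n=27: 1·27 3·9 9·3 27·1  f→[1+3+9+27]=40
[q^28] f(28)=28,f(14)=14,f(7)=7,f(4)=4,f(2)=2,f(1)=1 ⇒ 56

8, 36, 60, 42, 40, 56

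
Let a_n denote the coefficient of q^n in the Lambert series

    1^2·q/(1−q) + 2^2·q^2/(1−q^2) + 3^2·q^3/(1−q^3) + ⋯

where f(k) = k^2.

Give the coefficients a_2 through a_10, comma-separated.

5, 10, 21, 26, 50, 50, 85, 91, 130

d|2:{2,1}  Σf=4+1=5
q^3  k|3↦f(k): 3:9 1:1  a_3=10
q^4  k|4↦f(k): 4:16 2:4 1:1  a_4=21
n=5: 1·5 5·1  f→[1+25]=26
d|6:{6,3,2,1}  Σf=36+9+4+1=50
d|7:{7,1}  Σf=49+1=50
d|8:{8,4,2,1}  Σf=64+16+4+1=85
d|9:{1,3,9}  Σf=1+9+81=91
q^10  k|10↦f(k): 1:1 2:4 5:25 10:100  a_10=130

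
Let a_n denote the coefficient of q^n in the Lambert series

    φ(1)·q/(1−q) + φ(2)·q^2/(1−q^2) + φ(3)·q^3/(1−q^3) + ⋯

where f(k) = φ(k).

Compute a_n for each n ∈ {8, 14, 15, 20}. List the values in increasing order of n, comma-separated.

q^8  k|8↦φ(k): 1:1 2:1 4:2 8:4  a_8=8
q^14  k|14↦φ(k): 14:6 7:6 2:1 1:1  a_14=14
n=15: 15·1 5·3 3·5 1·15  φ→[8+4+2+1]=15
d|20:{20,10,5,4,2,1}  Σφ=8+4+4+2+1+1=20

8, 14, 15, 20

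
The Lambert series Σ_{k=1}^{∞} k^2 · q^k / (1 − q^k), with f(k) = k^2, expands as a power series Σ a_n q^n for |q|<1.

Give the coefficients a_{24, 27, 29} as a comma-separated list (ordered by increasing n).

850, 820, 842

q^24  k|24↦f(k): 1:1 2:4 3:9 4:16 6:36 8:64 12:144 24:576  a_24=850
[q^27] f(1)=1,f(3)=9,f(9)=81,f(27)=729 ⇒ 820
n=29: 1·29 29·1  f→[1+841]=842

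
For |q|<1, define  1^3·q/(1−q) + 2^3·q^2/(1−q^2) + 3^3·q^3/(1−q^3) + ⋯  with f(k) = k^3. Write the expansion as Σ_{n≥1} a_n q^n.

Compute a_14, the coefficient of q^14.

a_14 = 3096

n=14: 1·14 2·7 7·2 14·1  f→[1+8+343+2744]=3096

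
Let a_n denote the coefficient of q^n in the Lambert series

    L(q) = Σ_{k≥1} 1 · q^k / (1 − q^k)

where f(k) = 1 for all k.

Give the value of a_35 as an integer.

n=35: 35·1 7·5 5·7 1·35  f→[1+1+1+1]=4

a_35 = 4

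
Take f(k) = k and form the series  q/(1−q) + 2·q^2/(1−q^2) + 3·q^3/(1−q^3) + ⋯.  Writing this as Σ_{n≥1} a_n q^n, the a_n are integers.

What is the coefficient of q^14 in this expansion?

n=14: 14·1 7·2 2·7 1·14  f→[14+7+2+1]=24

a_14 = 24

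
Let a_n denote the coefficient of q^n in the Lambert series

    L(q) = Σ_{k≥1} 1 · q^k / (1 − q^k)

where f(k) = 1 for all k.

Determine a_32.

a_32 = 6

q^32  k|32↦f(k): 32:1 16:1 8:1 4:1 2:1 1:1  a_32=6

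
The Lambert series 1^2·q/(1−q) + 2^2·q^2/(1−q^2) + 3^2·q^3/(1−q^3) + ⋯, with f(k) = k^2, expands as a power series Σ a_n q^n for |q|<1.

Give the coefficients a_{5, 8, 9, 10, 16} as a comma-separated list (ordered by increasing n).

n=5: 5·1 1·5  f→[25+1]=26
d|8:{1,2,4,8}  Σf=1+4+16+64=85
[q^9] f(1)=1,f(3)=9,f(9)=81 ⇒ 91
q^10  k|10↦f(k): 1:1 2:4 5:25 10:100  a_10=130
[q^16] f(1)=1,f(2)=4,f(4)=16,f(8)=64,f(16)=256 ⇒ 341

26, 85, 91, 130, 341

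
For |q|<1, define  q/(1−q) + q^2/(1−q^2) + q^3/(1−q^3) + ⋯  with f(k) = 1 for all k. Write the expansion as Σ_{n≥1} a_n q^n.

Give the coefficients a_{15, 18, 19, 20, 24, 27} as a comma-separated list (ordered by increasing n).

4, 6, 2, 6, 8, 4

q^15  k|15↦f(k): 15:1 5:1 3:1 1:1  a_15=4
q^18  k|18↦f(k): 1:1 2:1 3:1 6:1 9:1 18:1  a_18=6
[q^19] f(19)=1,f(1)=1 ⇒ 2
n=20: 1·20 2·10 4·5 5·4 10·2 20·1  f→[1+1+1+1+1+1]=6
n=24: 1·24 2·12 3·8 4·6 6·4 8·3 12·2 24·1  f→[1+1+1+1+1+1+1+1]=8
n=27: 27·1 9·3 3·9 1·27  f→[1+1+1+1]=4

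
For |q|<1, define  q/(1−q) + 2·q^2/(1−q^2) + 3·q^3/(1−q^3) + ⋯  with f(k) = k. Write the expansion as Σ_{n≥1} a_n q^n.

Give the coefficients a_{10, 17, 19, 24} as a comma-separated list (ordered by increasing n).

18, 18, 20, 60

d|10:{10,5,2,1}  Σf=10+5+2+1=18
[q^17] f(1)=1,f(17)=17 ⇒ 18
q^19  k|19↦f(k): 1:1 19:19  a_19=20
n=24: 24·1 12·2 8·3 6·4 4·6 3·8 2·12 1·24  f→[24+12+8+6+4+3+2+1]=60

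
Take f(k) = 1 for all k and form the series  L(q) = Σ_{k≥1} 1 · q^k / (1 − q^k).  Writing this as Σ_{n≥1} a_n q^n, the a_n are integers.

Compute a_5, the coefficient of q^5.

a_5 = 2

n=5: 1·5 5·1  f→[1+1]=2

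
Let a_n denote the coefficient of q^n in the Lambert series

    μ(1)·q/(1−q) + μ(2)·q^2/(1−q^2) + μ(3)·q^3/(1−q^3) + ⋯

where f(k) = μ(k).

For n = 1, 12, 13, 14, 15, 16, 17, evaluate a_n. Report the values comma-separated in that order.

n=1: 1·1  μ→[1]=1
n=12: 1·12 2·6 3·4 4·3 6·2 12·1  μ→[1+(-1)+(-1)+0+1+0]=0
n=13: 13·1 1·13  μ→[(-1)+1]=0
d|14:{1,2,7,14}  Σμ=1+(-1)+(-1)+1=0
[q^15] μ(15)=1,μ(5)=-1,μ(3)=-1,μ(1)=1 ⇒ 0
d|16:{1,2,4,8,16}  Σμ=1+(-1)+0+0+0=0
[q^17] μ(17)=-1,μ(1)=1 ⇒ 0

1, 0, 0, 0, 0, 0, 0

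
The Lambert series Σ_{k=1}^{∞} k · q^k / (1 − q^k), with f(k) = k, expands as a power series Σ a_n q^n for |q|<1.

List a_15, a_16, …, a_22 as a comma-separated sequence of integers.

24, 31, 18, 39, 20, 42, 32, 36

[q^15] f(15)=15,f(5)=5,f(3)=3,f(1)=1 ⇒ 24
d|16:{1,2,4,8,16}  Σf=1+2+4+8+16=31
[q^17] f(1)=1,f(17)=17 ⇒ 18
q^18  k|18↦f(k): 18:18 9:9 6:6 3:3 2:2 1:1  a_18=39
[q^19] f(19)=19,f(1)=1 ⇒ 20
[q^20] f(1)=1,f(2)=2,f(4)=4,f(5)=5,f(10)=10,f(20)=20 ⇒ 42
[q^21] f(1)=1,f(3)=3,f(7)=7,f(21)=21 ⇒ 32
n=22: 22·1 11·2 2·11 1·22  f→[22+11+2+1]=36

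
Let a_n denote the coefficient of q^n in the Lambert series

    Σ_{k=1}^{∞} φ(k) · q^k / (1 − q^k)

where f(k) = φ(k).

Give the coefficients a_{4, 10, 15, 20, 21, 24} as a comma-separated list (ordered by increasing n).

q^4  k|4↦φ(k): 1:1 2:1 4:2  a_4=4
n=10: 10·1 5·2 2·5 1·10  φ→[4+4+1+1]=10
q^15  k|15↦φ(k): 1:1 3:2 5:4 15:8  a_15=15
d|20:{1,2,4,5,10,20}  Σφ=1+1+2+4+4+8=20
q^21  k|21↦φ(k): 21:12 7:6 3:2 1:1  a_21=21
[q^24] φ(1)=1,φ(2)=1,φ(3)=2,φ(4)=2,φ(6)=2,φ(8)=4,φ(12)=4,φ(24)=8 ⇒ 24

4, 10, 15, 20, 21, 24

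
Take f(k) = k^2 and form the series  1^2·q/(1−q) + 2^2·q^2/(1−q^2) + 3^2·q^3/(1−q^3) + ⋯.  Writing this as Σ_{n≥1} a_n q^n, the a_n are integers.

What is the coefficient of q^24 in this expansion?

a_24 = 850

[q^24] f(24)=576,f(12)=144,f(8)=64,f(6)=36,f(4)=16,f(3)=9,f(2)=4,f(1)=1 ⇒ 850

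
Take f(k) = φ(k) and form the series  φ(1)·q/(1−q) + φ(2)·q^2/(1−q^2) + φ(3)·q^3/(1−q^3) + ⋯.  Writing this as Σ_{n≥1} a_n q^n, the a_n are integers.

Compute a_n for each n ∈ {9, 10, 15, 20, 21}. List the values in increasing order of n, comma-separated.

n=9: 9·1 3·3 1·9  φ→[6+2+1]=9
q^10  k|10↦φ(k): 10:4 5:4 2:1 1:1  a_10=10
[q^15] φ(1)=1,φ(3)=2,φ(5)=4,φ(15)=8 ⇒ 15
n=20: 1·20 2·10 4·5 5·4 10·2 20·1  φ→[1+1+2+4+4+8]=20
n=21: 1·21 3·7 7·3 21·1  φ→[1+2+6+12]=21

9, 10, 15, 20, 21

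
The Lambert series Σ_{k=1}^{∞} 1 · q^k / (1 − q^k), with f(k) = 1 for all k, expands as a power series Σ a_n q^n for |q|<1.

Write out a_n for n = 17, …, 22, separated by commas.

2, 6, 2, 6, 4, 4

[q^17] f(17)=1,f(1)=1 ⇒ 2
q^18  k|18↦f(k): 1:1 2:1 3:1 6:1 9:1 18:1  a_18=6
[q^19] f(1)=1,f(19)=1 ⇒ 2
d|20:{1,2,4,5,10,20}  Σf=1+1+1+1+1+1=6
q^21  k|21↦f(k): 21:1 7:1 3:1 1:1  a_21=4
q^22  k|22↦f(k): 22:1 11:1 2:1 1:1  a_22=4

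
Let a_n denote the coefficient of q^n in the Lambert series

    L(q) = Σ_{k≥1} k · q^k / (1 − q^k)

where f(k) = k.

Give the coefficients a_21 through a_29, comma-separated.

[q^21] f(21)=21,f(7)=7,f(3)=3,f(1)=1 ⇒ 32
d|22:{22,11,2,1}  Σf=22+11+2+1=36
n=23: 1·23 23·1  f→[1+23]=24
[q^24] f(1)=1,f(2)=2,f(3)=3,f(4)=4,f(6)=6,f(8)=8,f(12)=12,f(24)=24 ⇒ 60
q^25  k|25↦f(k): 25:25 5:5 1:1  a_25=31
d|26:{1,2,13,26}  Σf=1+2+13+26=42
d|27:{1,3,9,27}  Σf=1+3+9+27=40
n=28: 1·28 2·14 4·7 7·4 14·2 28·1  f→[1+2+4+7+14+28]=56
n=29: 29·1 1·29  f→[29+1]=30

32, 36, 24, 60, 31, 42, 40, 56, 30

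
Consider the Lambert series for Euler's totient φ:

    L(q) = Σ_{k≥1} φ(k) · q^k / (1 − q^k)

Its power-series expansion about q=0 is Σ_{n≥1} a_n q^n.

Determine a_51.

q^51  k|51↦φ(k): 1:1 3:2 17:16 51:32  a_51=51

a_51 = 51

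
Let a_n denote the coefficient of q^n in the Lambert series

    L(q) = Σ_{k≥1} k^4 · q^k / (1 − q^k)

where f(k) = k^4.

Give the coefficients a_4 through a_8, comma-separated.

273, 626, 1394, 2402, 4369

[q^4] f(4)=256,f(2)=16,f(1)=1 ⇒ 273
q^5  k|5↦f(k): 1:1 5:625  a_5=626
n=6: 1·6 2·3 3·2 6·1  f→[1+16+81+1296]=1394
d|7:{7,1}  Σf=2401+1=2402
q^8  k|8↦f(k): 8:4096 4:256 2:16 1:1  a_8=4369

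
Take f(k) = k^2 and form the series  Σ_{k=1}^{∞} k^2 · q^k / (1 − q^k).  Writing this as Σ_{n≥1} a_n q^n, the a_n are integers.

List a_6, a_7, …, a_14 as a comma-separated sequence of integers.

d|6:{6,3,2,1}  Σf=36+9+4+1=50
d|7:{1,7}  Σf=1+49=50
d|8:{8,4,2,1}  Σf=64+16+4+1=85
q^9  k|9↦f(k): 1:1 3:9 9:81  a_9=91
[q^10] f(10)=100,f(5)=25,f(2)=4,f(1)=1 ⇒ 130
n=11: 1·11 11·1  f→[1+121]=122
[q^12] f(1)=1,f(2)=4,f(3)=9,f(4)=16,f(6)=36,f(12)=144 ⇒ 210
d|13:{1,13}  Σf=1+169=170
[q^14] f(14)=196,f(7)=49,f(2)=4,f(1)=1 ⇒ 250

50, 50, 85, 91, 130, 122, 210, 170, 250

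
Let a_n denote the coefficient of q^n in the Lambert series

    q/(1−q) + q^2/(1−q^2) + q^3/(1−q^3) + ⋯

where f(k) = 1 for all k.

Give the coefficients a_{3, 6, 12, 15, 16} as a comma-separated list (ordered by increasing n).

n=3: 3·1 1·3  f→[1+1]=2
q^6  k|6↦f(k): 6:1 3:1 2:1 1:1  a_6=4
q^12  k|12↦f(k): 1:1 2:1 3:1 4:1 6:1 12:1  a_12=6
n=15: 1·15 3·5 5·3 15·1  f→[1+1+1+1]=4
n=16: 1·16 2·8 4·4 8·2 16·1  f→[1+1+1+1+1]=5

2, 4, 6, 4, 5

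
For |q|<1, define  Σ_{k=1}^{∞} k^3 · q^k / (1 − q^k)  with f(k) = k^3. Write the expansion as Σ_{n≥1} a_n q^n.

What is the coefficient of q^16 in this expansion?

[q^16] f(16)=4096,f(8)=512,f(4)=64,f(2)=8,f(1)=1 ⇒ 4681

a_16 = 4681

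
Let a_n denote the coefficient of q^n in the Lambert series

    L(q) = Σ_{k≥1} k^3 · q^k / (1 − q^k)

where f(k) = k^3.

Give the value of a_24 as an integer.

a_24 = 16380

q^24  k|24↦f(k): 24:13824 12:1728 8:512 6:216 4:64 3:27 2:8 1:1  a_24=16380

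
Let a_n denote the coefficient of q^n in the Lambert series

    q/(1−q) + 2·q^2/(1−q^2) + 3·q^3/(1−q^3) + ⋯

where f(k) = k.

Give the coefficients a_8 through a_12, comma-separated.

15, 13, 18, 12, 28

[q^8] f(1)=1,f(2)=2,f(4)=4,f(8)=8 ⇒ 15
[q^9] f(1)=1,f(3)=3,f(9)=9 ⇒ 13
[q^10] f(10)=10,f(5)=5,f(2)=2,f(1)=1 ⇒ 18
q^11  k|11↦f(k): 11:11 1:1  a_11=12
[q^12] f(12)=12,f(6)=6,f(4)=4,f(3)=3,f(2)=2,f(1)=1 ⇒ 28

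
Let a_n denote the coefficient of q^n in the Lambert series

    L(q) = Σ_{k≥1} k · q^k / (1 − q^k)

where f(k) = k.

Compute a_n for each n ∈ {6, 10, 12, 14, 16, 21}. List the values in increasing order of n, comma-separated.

12, 18, 28, 24, 31, 32

q^6  k|6↦f(k): 6:6 3:3 2:2 1:1  a_6=12
d|10:{10,5,2,1}  Σf=10+5+2+1=18
d|12:{12,6,4,3,2,1}  Σf=12+6+4+3+2+1=28
n=14: 1·14 2·7 7·2 14·1  f→[1+2+7+14]=24
n=16: 16·1 8·2 4·4 2·8 1·16  f→[16+8+4+2+1]=31
q^21  k|21↦f(k): 21:21 7:7 3:3 1:1  a_21=32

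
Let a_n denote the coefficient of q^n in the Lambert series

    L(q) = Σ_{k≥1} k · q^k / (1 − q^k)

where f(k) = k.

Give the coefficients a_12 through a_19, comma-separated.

[q^12] f(1)=1,f(2)=2,f(3)=3,f(4)=4,f(6)=6,f(12)=12 ⇒ 28
n=13: 1·13 13·1  f→[1+13]=14
q^14  k|14↦f(k): 14:14 7:7 2:2 1:1  a_14=24
[q^15] f(15)=15,f(5)=5,f(3)=3,f(1)=1 ⇒ 24
[q^16] f(16)=16,f(8)=8,f(4)=4,f(2)=2,f(1)=1 ⇒ 31
q^17  k|17↦f(k): 17:17 1:1  a_17=18
q^18  k|18↦f(k): 1:1 2:2 3:3 6:6 9:9 18:18  a_18=39
[q^19] f(19)=19,f(1)=1 ⇒ 20

28, 14, 24, 24, 31, 18, 39, 20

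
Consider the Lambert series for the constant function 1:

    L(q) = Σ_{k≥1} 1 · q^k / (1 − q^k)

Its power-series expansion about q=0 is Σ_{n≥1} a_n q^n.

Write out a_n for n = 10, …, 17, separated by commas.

d|10:{10,5,2,1}  Σf=1+1+1+1=4
[q^11] f(1)=1,f(11)=1 ⇒ 2
n=12: 12·1 6·2 4·3 3·4 2·6 1·12  f→[1+1+1+1+1+1]=6
d|13:{13,1}  Σf=1+1=2
n=14: 1·14 2·7 7·2 14·1  f→[1+1+1+1]=4
n=15: 1·15 3·5 5·3 15·1  f→[1+1+1+1]=4
q^16  k|16↦f(k): 1:1 2:1 4:1 8:1 16:1  a_16=5
[q^17] f(17)=1,f(1)=1 ⇒ 2

4, 2, 6, 2, 4, 4, 5, 2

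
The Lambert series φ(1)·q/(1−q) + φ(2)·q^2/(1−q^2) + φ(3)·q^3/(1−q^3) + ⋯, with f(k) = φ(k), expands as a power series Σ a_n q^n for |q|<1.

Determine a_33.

q^33  k|33↦φ(k): 1:1 3:2 11:10 33:20  a_33=33

a_33 = 33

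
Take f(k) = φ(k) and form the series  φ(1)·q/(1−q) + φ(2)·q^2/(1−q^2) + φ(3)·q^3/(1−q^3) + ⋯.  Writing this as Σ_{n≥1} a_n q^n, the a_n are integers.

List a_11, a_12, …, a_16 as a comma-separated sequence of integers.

n=11: 1·11 11·1  φ→[1+10]=11
q^12  k|12↦φ(k): 12:4 6:2 4:2 3:2 2:1 1:1  a_12=12
d|13:{1,13}  Σφ=1+12=13
d|14:{1,2,7,14}  Σφ=1+1+6+6=14
[q^15] φ(1)=1,φ(3)=2,φ(5)=4,φ(15)=8 ⇒ 15
d|16:{1,2,4,8,16}  Σφ=1+1+2+4+8=16

11, 12, 13, 14, 15, 16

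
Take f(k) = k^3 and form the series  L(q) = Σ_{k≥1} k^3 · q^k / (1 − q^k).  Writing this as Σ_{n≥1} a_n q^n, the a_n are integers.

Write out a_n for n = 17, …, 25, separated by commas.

4914, 6813, 6860, 9198, 9632, 11988, 12168, 16380, 15751

[q^17] f(17)=4913,f(1)=1 ⇒ 4914
d|18:{1,2,3,6,9,18}  Σf=1+8+27+216+729+5832=6813
n=19: 1·19 19·1  f→[1+6859]=6860
d|20:{20,10,5,4,2,1}  Σf=8000+1000+125+64+8+1=9198
n=21: 21·1 7·3 3·7 1·21  f→[9261+343+27+1]=9632
n=22: 1·22 2·11 11·2 22·1  f→[1+8+1331+10648]=11988
d|23:{23,1}  Σf=12167+1=12168
d|24:{24,12,8,6,4,3,2,1}  Σf=13824+1728+512+216+64+27+8+1=16380
d|25:{25,5,1}  Σf=15625+125+1=15751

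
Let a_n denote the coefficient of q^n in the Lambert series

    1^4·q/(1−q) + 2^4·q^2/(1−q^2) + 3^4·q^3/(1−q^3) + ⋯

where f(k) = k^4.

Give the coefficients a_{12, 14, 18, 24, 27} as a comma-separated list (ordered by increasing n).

22386, 40834, 112931, 358258, 538084

[q^12] f(12)=20736,f(6)=1296,f(4)=256,f(3)=81,f(2)=16,f(1)=1 ⇒ 22386
q^14  k|14↦f(k): 14:38416 7:2401 2:16 1:1  a_14=40834
[q^18] f(1)=1,f(2)=16,f(3)=81,f(6)=1296,f(9)=6561,f(18)=104976 ⇒ 112931
n=24: 1·24 2·12 3·8 4·6 6·4 8·3 12·2 24·1  f→[1+16+81+256+1296+4096+20736+331776]=358258
d|27:{27,9,3,1}  Σf=531441+6561+81+1=538084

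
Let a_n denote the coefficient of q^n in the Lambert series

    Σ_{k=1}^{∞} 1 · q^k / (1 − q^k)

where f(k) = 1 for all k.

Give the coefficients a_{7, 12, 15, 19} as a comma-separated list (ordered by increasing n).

[q^7] f(7)=1,f(1)=1 ⇒ 2
[q^12] f(12)=1,f(6)=1,f(4)=1,f(3)=1,f(2)=1,f(1)=1 ⇒ 6
[q^15] f(1)=1,f(3)=1,f(5)=1,f(15)=1 ⇒ 4
q^19  k|19↦f(k): 19:1 1:1  a_19=2

2, 6, 4, 2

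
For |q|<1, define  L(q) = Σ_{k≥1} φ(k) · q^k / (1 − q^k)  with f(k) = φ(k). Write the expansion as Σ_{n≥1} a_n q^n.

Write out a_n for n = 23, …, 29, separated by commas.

n=23: 1·23 23·1  φ→[1+22]=23
[q^24] φ(24)=8,φ(12)=4,φ(8)=4,φ(6)=2,φ(4)=2,φ(3)=2,φ(2)=1,φ(1)=1 ⇒ 24
[q^25] φ(1)=1,φ(5)=4,φ(25)=20 ⇒ 25
[q^26] φ(26)=12,φ(13)=12,φ(2)=1,φ(1)=1 ⇒ 26
[q^27] φ(1)=1,φ(3)=2,φ(9)=6,φ(27)=18 ⇒ 27
q^28  k|28↦φ(k): 28:12 14:6 7:6 4:2 2:1 1:1  a_28=28
d|29:{1,29}  Σφ=1+28=29

23, 24, 25, 26, 27, 28, 29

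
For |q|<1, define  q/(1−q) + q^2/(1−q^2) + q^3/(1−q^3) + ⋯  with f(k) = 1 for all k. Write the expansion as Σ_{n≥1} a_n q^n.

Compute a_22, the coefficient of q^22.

a_22 = 4

[q^22] f(22)=1,f(11)=1,f(2)=1,f(1)=1 ⇒ 4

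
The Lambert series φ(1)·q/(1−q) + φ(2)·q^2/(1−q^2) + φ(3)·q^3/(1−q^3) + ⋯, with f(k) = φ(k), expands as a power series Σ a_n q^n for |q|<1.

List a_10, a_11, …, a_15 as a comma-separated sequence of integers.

n=10: 10·1 5·2 2·5 1·10  φ→[4+4+1+1]=10
d|11:{1,11}  Σφ=1+10=11
q^12  k|12↦φ(k): 1:1 2:1 3:2 4:2 6:2 12:4  a_12=12
d|13:{13,1}  Σφ=12+1=13
[q^14] φ(1)=1,φ(2)=1,φ(7)=6,φ(14)=6 ⇒ 14
[q^15] φ(1)=1,φ(3)=2,φ(5)=4,φ(15)=8 ⇒ 15

10, 11, 12, 13, 14, 15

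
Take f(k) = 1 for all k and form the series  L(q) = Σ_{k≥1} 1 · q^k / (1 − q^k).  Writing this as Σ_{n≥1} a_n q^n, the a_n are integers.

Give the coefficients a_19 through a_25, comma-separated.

q^19  k|19↦f(k): 1:1 19:1  a_19=2
[q^20] f(1)=1,f(2)=1,f(4)=1,f(5)=1,f(10)=1,f(20)=1 ⇒ 6
n=21: 21·1 7·3 3·7 1·21  f→[1+1+1+1]=4
q^22  k|22↦f(k): 1:1 2:1 11:1 22:1  a_22=4
[q^23] f(23)=1,f(1)=1 ⇒ 2
[q^24] f(24)=1,f(12)=1,f(8)=1,f(6)=1,f(4)=1,f(3)=1,f(2)=1,f(1)=1 ⇒ 8
q^25  k|25↦f(k): 1:1 5:1 25:1  a_25=3

2, 6, 4, 4, 2, 8, 3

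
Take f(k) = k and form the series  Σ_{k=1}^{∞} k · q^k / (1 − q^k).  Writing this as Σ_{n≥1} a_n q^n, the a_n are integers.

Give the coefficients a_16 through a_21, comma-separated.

31, 18, 39, 20, 42, 32

[q^16] f(16)=16,f(8)=8,f(4)=4,f(2)=2,f(1)=1 ⇒ 31
q^17  k|17↦f(k): 1:1 17:17  a_17=18
n=18: 1·18 2·9 3·6 6·3 9·2 18·1  f→[1+2+3+6+9+18]=39
[q^19] f(1)=1,f(19)=19 ⇒ 20
d|20:{20,10,5,4,2,1}  Σf=20+10+5+4+2+1=42
q^21  k|21↦f(k): 1:1 3:3 7:7 21:21  a_21=32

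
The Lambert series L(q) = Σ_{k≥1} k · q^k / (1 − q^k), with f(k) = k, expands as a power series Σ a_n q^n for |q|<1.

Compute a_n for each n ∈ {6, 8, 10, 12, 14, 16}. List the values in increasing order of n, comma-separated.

12, 15, 18, 28, 24, 31

[q^6] f(6)=6,f(3)=3,f(2)=2,f(1)=1 ⇒ 12
d|8:{1,2,4,8}  Σf=1+2+4+8=15
[q^10] f(10)=10,f(5)=5,f(2)=2,f(1)=1 ⇒ 18
[q^12] f(12)=12,f(6)=6,f(4)=4,f(3)=3,f(2)=2,f(1)=1 ⇒ 28
[q^14] f(1)=1,f(2)=2,f(7)=7,f(14)=14 ⇒ 24
q^16  k|16↦f(k): 16:16 8:8 4:4 2:2 1:1  a_16=31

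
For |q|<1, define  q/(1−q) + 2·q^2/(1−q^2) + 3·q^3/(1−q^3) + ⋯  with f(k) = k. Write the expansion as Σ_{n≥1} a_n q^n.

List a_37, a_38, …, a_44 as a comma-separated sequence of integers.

38, 60, 56, 90, 42, 96, 44, 84

n=37: 1·37 37·1  f→[1+37]=38
[q^38] f(38)=38,f(19)=19,f(2)=2,f(1)=1 ⇒ 60
[q^39] f(1)=1,f(3)=3,f(13)=13,f(39)=39 ⇒ 56
d|40:{1,2,4,5,8,10,20,40}  Σf=1+2+4+5+8+10+20+40=90
[q^41] f(41)=41,f(1)=1 ⇒ 42
q^42  k|42↦f(k): 42:42 21:21 14:14 7:7 6:6 3:3 2:2 1:1  a_42=96
[q^43] f(1)=1,f(43)=43 ⇒ 44
[q^44] f(1)=1,f(2)=2,f(4)=4,f(11)=11,f(22)=22,f(44)=44 ⇒ 84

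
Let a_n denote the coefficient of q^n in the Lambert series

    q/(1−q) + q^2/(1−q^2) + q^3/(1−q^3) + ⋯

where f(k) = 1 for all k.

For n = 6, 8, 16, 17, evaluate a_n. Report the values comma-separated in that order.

[q^6] f(1)=1,f(2)=1,f(3)=1,f(6)=1 ⇒ 4
q^8  k|8↦f(k): 8:1 4:1 2:1 1:1  a_8=4
d|16:{1,2,4,8,16}  Σf=1+1+1+1+1=5
n=17: 1·17 17·1  f→[1+1]=2

4, 4, 5, 2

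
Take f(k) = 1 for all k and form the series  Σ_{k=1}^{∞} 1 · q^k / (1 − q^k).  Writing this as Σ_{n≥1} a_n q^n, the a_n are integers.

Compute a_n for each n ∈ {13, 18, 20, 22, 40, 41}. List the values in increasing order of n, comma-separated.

2, 6, 6, 4, 8, 2

d|13:{13,1}  Σf=1+1=2
q^18  k|18↦f(k): 1:1 2:1 3:1 6:1 9:1 18:1  a_18=6
q^20  k|20↦f(k): 1:1 2:1 4:1 5:1 10:1 20:1  a_20=6
d|22:{1,2,11,22}  Σf=1+1+1+1=4
d|40:{1,2,4,5,8,10,20,40}  Σf=1+1+1+1+1+1+1+1=8
n=41: 1·41 41·1  f→[1+1]=2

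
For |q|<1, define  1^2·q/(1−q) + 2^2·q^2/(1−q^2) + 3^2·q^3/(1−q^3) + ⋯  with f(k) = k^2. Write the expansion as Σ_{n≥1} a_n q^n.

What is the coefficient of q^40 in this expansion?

[q^40] f(1)=1,f(2)=4,f(4)=16,f(5)=25,f(8)=64,f(10)=100,f(20)=400,f(40)=1600 ⇒ 2210

a_40 = 2210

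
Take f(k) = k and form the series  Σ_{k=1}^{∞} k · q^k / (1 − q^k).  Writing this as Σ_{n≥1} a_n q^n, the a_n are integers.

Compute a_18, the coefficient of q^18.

a_18 = 39

[q^18] f(18)=18,f(9)=9,f(6)=6,f(3)=3,f(2)=2,f(1)=1 ⇒ 39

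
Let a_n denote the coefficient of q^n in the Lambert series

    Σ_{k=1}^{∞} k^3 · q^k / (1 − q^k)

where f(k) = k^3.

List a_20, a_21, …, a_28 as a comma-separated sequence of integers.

[q^20] f(20)=8000,f(10)=1000,f(5)=125,f(4)=64,f(2)=8,f(1)=1 ⇒ 9198
d|21:{21,7,3,1}  Σf=9261+343+27+1=9632
[q^22] f(1)=1,f(2)=8,f(11)=1331,f(22)=10648 ⇒ 11988
n=23: 1·23 23·1  f→[1+12167]=12168
n=24: 1·24 2·12 3·8 4·6 6·4 8·3 12·2 24·1  f→[1+8+27+64+216+512+1728+13824]=16380
n=25: 1·25 5·5 25·1  f→[1+125+15625]=15751
q^26  k|26↦f(k): 1:1 2:8 13:2197 26:17576  a_26=19782
n=27: 27·1 9·3 3·9 1·27  f→[19683+729+27+1]=20440
[q^28] f(28)=21952,f(14)=2744,f(7)=343,f(4)=64,f(2)=8,f(1)=1 ⇒ 25112

9198, 9632, 11988, 12168, 16380, 15751, 19782, 20440, 25112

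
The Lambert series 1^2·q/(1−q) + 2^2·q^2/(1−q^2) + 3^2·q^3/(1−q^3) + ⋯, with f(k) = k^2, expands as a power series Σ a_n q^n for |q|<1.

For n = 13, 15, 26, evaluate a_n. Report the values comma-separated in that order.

170, 260, 850

d|13:{13,1}  Σf=169+1=170
[q^15] f(15)=225,f(5)=25,f(3)=9,f(1)=1 ⇒ 260
q^26  k|26↦f(k): 26:676 13:169 2:4 1:1  a_26=850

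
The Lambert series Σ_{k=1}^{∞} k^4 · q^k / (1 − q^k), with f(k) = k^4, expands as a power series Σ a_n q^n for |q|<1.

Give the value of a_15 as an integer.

d|15:{15,5,3,1}  Σf=50625+625+81+1=51332

a_15 = 51332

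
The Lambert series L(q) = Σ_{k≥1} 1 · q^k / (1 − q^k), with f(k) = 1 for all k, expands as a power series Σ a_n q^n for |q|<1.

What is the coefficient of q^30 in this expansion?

d|30:{1,2,3,5,6,10,15,30}  Σf=1+1+1+1+1+1+1+1=8

a_30 = 8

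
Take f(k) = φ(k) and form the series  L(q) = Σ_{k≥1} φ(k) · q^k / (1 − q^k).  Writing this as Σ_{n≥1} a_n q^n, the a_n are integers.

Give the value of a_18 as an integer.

[q^18] φ(18)=6,φ(9)=6,φ(6)=2,φ(3)=2,φ(2)=1,φ(1)=1 ⇒ 18

a_18 = 18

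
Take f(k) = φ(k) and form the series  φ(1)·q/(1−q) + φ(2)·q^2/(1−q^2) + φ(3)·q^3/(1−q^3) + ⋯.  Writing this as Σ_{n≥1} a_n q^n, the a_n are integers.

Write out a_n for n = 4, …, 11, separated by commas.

n=4: 4·1 2·2 1·4  φ→[2+1+1]=4
[q^5] φ(1)=1,φ(5)=4 ⇒ 5
q^6  k|6↦φ(k): 6:2 3:2 2:1 1:1  a_6=6
[q^7] φ(1)=1,φ(7)=6 ⇒ 7
q^8  k|8↦φ(k): 8:4 4:2 2:1 1:1  a_8=8
q^9  k|9↦φ(k): 9:6 3:2 1:1  a_9=9
n=10: 10·1 5·2 2·5 1·10  φ→[4+4+1+1]=10
q^11  k|11↦φ(k): 11:10 1:1  a_11=11

4, 5, 6, 7, 8, 9, 10, 11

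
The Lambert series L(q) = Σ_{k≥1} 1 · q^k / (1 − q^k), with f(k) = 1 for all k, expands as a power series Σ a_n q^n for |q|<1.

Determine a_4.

a_4 = 3

n=4: 1·4 2·2 4·1  f→[1+1+1]=3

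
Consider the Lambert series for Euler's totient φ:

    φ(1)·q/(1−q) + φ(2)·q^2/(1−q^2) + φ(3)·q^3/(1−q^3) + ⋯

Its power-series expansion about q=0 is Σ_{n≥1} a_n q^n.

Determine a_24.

n=24: 1·24 2·12 3·8 4·6 6·4 8·3 12·2 24·1  φ→[1+1+2+2+2+4+4+8]=24

a_24 = 24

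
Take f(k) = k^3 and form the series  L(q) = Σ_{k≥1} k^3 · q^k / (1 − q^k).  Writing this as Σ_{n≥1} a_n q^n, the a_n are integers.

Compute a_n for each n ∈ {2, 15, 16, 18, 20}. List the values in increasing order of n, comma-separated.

9, 3528, 4681, 6813, 9198

[q^2] f(2)=8,f(1)=1 ⇒ 9
q^15  k|15↦f(k): 15:3375 5:125 3:27 1:1  a_15=3528
[q^16] f(16)=4096,f(8)=512,f(4)=64,f(2)=8,f(1)=1 ⇒ 4681
n=18: 1·18 2·9 3·6 6·3 9·2 18·1  f→[1+8+27+216+729+5832]=6813
q^20  k|20↦f(k): 20:8000 10:1000 5:125 4:64 2:8 1:1  a_20=9198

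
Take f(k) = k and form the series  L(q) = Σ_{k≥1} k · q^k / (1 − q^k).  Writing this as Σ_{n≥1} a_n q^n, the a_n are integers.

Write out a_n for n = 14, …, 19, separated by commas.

n=14: 14·1 7·2 2·7 1·14  f→[14+7+2+1]=24
q^15  k|15↦f(k): 15:15 5:5 3:3 1:1  a_15=24
d|16:{16,8,4,2,1}  Σf=16+8+4+2+1=31
n=17: 17·1 1·17  f→[17+1]=18
[q^18] f(1)=1,f(2)=2,f(3)=3,f(6)=6,f(9)=9,f(18)=18 ⇒ 39
[q^19] f(19)=19,f(1)=1 ⇒ 20

24, 24, 31, 18, 39, 20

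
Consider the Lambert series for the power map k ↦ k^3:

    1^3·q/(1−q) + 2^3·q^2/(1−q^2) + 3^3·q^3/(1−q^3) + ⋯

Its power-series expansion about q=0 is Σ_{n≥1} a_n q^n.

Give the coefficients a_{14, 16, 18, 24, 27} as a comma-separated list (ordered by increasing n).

d|14:{1,2,7,14}  Σf=1+8+343+2744=3096
d|16:{1,2,4,8,16}  Σf=1+8+64+512+4096=4681
d|18:{1,2,3,6,9,18}  Σf=1+8+27+216+729+5832=6813
[q^24] f(1)=1,f(2)=8,f(3)=27,f(4)=64,f(6)=216,f(8)=512,f(12)=1728,f(24)=13824 ⇒ 16380
n=27: 27·1 9·3 3·9 1·27  f→[19683+729+27+1]=20440

3096, 4681, 6813, 16380, 20440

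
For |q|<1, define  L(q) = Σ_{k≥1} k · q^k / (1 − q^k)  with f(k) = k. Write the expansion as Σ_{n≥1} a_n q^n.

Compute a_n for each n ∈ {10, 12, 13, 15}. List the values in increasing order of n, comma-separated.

q^10  k|10↦f(k): 10:10 5:5 2:2 1:1  a_10=18
q^12  k|12↦f(k): 1:1 2:2 3:3 4:4 6:6 12:12  a_12=28
d|13:{1,13}  Σf=1+13=14
q^15  k|15↦f(k): 1:1 3:3 5:5 15:15  a_15=24

18, 28, 14, 24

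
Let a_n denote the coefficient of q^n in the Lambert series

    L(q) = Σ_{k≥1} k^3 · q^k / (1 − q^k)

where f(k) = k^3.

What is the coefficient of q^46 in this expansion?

a_46 = 109512

d|46:{46,23,2,1}  Σf=97336+12167+8+1=109512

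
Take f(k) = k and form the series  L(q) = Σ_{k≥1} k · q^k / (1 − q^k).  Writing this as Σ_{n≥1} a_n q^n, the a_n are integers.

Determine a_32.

q^32  k|32↦f(k): 1:1 2:2 4:4 8:8 16:16 32:32  a_32=63

a_32 = 63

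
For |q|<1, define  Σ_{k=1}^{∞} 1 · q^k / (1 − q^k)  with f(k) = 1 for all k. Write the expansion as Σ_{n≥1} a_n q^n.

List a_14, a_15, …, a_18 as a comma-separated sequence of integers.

4, 4, 5, 2, 6

n=14: 1·14 2·7 7·2 14·1  f→[1+1+1+1]=4
d|15:{1,3,5,15}  Σf=1+1+1+1=4
q^16  k|16↦f(k): 1:1 2:1 4:1 8:1 16:1  a_16=5
d|17:{17,1}  Σf=1+1=2
n=18: 18·1 9·2 6·3 3·6 2·9 1·18  f→[1+1+1+1+1+1]=6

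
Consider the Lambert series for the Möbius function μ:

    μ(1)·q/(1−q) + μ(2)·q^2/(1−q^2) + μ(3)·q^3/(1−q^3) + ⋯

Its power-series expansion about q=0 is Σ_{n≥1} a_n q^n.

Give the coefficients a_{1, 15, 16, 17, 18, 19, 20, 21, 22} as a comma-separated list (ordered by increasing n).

1, 0, 0, 0, 0, 0, 0, 0, 0

q^1  k|1↦μ(k): 1:1  a_1=1
[q^15] μ(1)=1,μ(3)=-1,μ(5)=-1,μ(15)=1 ⇒ 0
q^16  k|16↦μ(k): 1:1 2:-1 4:0 8:0 16:0  a_16=0
d|17:{17,1}  Σμ=(-1)+1=0
q^18  k|18↦μ(k): 18:0 9:0 6:1 3:-1 2:-1 1:1  a_18=0
d|19:{19,1}  Σμ=(-1)+1=0
d|20:{1,2,4,5,10,20}  Σμ=1+(-1)+0+(-1)+1+0=0
n=21: 21·1 7·3 3·7 1·21  μ→[1+(-1)+(-1)+1]=0
q^22  k|22↦μ(k): 22:1 11:-1 2:-1 1:1  a_22=0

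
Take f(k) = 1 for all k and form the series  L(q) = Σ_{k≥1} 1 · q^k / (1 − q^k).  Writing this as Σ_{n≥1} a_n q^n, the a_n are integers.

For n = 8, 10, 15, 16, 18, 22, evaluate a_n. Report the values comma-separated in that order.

4, 4, 4, 5, 6, 4

d|8:{1,2,4,8}  Σf=1+1+1+1=4
d|10:{1,2,5,10}  Σf=1+1+1+1=4
[q^15] f(1)=1,f(3)=1,f(5)=1,f(15)=1 ⇒ 4
n=16: 16·1 8·2 4·4 2·8 1·16  f→[1+1+1+1+1]=5
d|18:{18,9,6,3,2,1}  Σf=1+1+1+1+1+1=6
[q^22] f(1)=1,f(2)=1,f(11)=1,f(22)=1 ⇒ 4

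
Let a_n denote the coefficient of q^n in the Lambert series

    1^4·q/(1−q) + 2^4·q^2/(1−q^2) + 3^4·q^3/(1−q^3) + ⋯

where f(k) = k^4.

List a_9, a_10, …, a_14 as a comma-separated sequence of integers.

6643, 10642, 14642, 22386, 28562, 40834

[q^9] f(1)=1,f(3)=81,f(9)=6561 ⇒ 6643
d|10:{1,2,5,10}  Σf=1+16+625+10000=10642
q^11  k|11↦f(k): 11:14641 1:1  a_11=14642
q^12  k|12↦f(k): 12:20736 6:1296 4:256 3:81 2:16 1:1  a_12=22386
d|13:{1,13}  Σf=1+28561=28562
[q^14] f(14)=38416,f(7)=2401,f(2)=16,f(1)=1 ⇒ 40834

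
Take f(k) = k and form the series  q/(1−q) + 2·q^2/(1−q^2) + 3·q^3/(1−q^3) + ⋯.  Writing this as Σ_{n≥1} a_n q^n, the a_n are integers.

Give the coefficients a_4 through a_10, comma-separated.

d|4:{4,2,1}  Σf=4+2+1=7
n=5: 1·5 5·1  f→[1+5]=6
[q^6] f(1)=1,f(2)=2,f(3)=3,f(6)=6 ⇒ 12
d|7:{1,7}  Σf=1+7=8
q^8  k|8↦f(k): 1:1 2:2 4:4 8:8  a_8=15
n=9: 9·1 3·3 1·9  f→[9+3+1]=13
[q^10] f(1)=1,f(2)=2,f(5)=5,f(10)=10 ⇒ 18

7, 6, 12, 8, 15, 13, 18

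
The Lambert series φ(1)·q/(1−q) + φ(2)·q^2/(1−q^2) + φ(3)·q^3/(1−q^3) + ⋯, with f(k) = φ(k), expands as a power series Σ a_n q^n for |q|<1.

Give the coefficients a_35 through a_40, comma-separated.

n=35: 35·1 7·5 5·7 1·35  φ→[24+6+4+1]=35
n=36: 36·1 18·2 12·3 9·4 6·6 4·9 3·12 2·18 1·36  φ→[12+6+4+6+2+2+2+1+1]=36
d|37:{1,37}  Σφ=1+36=37
n=38: 1·38 2·19 19·2 38·1  φ→[1+1+18+18]=38
d|39:{39,13,3,1}  Σφ=24+12+2+1=39
[q^40] φ(1)=1,φ(2)=1,φ(4)=2,φ(5)=4,φ(8)=4,φ(10)=4,φ(20)=8,φ(40)=16 ⇒ 40

35, 36, 37, 38, 39, 40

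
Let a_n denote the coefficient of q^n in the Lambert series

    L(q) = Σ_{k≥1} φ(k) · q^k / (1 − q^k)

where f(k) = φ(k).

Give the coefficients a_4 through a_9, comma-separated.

d|4:{4,2,1}  Σφ=2+1+1=4
d|5:{1,5}  Σφ=1+4=5
q^6  k|6↦φ(k): 6:2 3:2 2:1 1:1  a_6=6
n=7: 7·1 1·7  φ→[6+1]=7
q^8  k|8↦φ(k): 1:1 2:1 4:2 8:4  a_8=8
d|9:{9,3,1}  Σφ=6+2+1=9

4, 5, 6, 7, 8, 9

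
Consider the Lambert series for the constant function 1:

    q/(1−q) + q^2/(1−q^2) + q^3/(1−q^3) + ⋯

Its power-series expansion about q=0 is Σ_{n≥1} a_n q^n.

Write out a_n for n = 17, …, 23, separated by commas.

2, 6, 2, 6, 4, 4, 2

n=17: 1·17 17·1  f→[1+1]=2
[q^18] f(18)=1,f(9)=1,f(6)=1,f(3)=1,f(2)=1,f(1)=1 ⇒ 6
[q^19] f(19)=1,f(1)=1 ⇒ 2
q^20  k|20↦f(k): 20:1 10:1 5:1 4:1 2:1 1:1  a_20=6
n=21: 1·21 3·7 7·3 21·1  f→[1+1+1+1]=4
d|22:{22,11,2,1}  Σf=1+1+1+1=4
n=23: 1·23 23·1  f→[1+1]=2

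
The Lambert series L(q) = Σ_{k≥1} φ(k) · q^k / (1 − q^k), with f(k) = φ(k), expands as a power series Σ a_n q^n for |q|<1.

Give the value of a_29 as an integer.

q^29  k|29↦φ(k): 29:28 1:1  a_29=29

a_29 = 29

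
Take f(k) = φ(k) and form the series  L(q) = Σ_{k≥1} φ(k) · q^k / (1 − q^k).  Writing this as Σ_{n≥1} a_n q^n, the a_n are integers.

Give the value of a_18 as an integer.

[q^18] φ(18)=6,φ(9)=6,φ(6)=2,φ(3)=2,φ(2)=1,φ(1)=1 ⇒ 18

a_18 = 18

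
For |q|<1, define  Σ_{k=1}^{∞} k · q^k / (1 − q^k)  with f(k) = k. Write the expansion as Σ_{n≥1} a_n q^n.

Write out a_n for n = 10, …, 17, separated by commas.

18, 12, 28, 14, 24, 24, 31, 18

q^10  k|10↦f(k): 10:10 5:5 2:2 1:1  a_10=18
d|11:{11,1}  Σf=11+1=12
d|12:{1,2,3,4,6,12}  Σf=1+2+3+4+6+12=28
[q^13] f(13)=13,f(1)=1 ⇒ 14
d|14:{1,2,7,14}  Σf=1+2+7+14=24
n=15: 1·15 3·5 5·3 15·1  f→[1+3+5+15]=24
n=16: 1·16 2·8 4·4 8·2 16·1  f→[1+2+4+8+16]=31
q^17  k|17↦f(k): 1:1 17:17  a_17=18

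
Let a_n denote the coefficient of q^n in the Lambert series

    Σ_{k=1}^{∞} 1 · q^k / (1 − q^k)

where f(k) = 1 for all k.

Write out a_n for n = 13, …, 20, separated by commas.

2, 4, 4, 5, 2, 6, 2, 6

q^13  k|13↦f(k): 1:1 13:1  a_13=2
d|14:{1,2,7,14}  Σf=1+1+1+1=4
q^15  k|15↦f(k): 1:1 3:1 5:1 15:1  a_15=4
q^16  k|16↦f(k): 16:1 8:1 4:1 2:1 1:1  a_16=5
n=17: 1·17 17·1  f→[1+1]=2
d|18:{1,2,3,6,9,18}  Σf=1+1+1+1+1+1=6
n=19: 19·1 1·19  f→[1+1]=2
d|20:{20,10,5,4,2,1}  Σf=1+1+1+1+1+1=6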